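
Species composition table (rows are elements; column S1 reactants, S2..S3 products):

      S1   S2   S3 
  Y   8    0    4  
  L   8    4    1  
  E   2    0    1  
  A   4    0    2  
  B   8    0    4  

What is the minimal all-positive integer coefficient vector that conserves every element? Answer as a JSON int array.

Coefficients: [2, 3, 4]

Y: 2·8 = 16 | 3·0+4·4 = 16
L: 2·8 = 16 | 3·4+4·1 = 16
E: 2·2 = 4 | 3·0+4·1 = 4
A: 2·4 = 8 | 3·0+4·2 = 8
B: 2·8 = 16 | 3·0+4·4 = 16
gcd(2,3,4) = 1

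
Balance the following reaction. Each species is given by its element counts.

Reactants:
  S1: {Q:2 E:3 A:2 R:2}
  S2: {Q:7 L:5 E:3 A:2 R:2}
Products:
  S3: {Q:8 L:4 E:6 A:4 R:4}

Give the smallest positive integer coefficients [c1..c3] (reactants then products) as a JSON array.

Coefficients: [6, 4, 5]

Q: 6·2+4·7 = 40 | 5·8 = 40
L: 6·0+4·5 = 20 | 5·4 = 20
E: 6·3+4·3 = 30 | 5·6 = 30
A: 6·2+4·2 = 20 | 5·4 = 20
R: 6·2+4·2 = 20 | 5·4 = 20
gcd(6,4,5) = 1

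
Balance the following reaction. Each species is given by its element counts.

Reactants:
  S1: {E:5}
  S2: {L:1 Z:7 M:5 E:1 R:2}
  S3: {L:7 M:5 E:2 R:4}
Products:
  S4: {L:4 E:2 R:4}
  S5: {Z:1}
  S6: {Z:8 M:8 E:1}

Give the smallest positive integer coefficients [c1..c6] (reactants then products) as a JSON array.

L: 1·0+6·1+2·7 = 20 | 5·4+2·0+5·0 = 20
Z: 1·0+6·7+2·0 = 42 | 5·0+2·1+5·8 = 42
M: 1·0+6·5+2·5 = 40 | 5·0+2·0+5·8 = 40
E: 1·5+6·1+2·2 = 15 | 5·2+2·0+5·1 = 15
R: 1·0+6·2+2·4 = 20 | 5·4+2·0+5·0 = 20
gcd(1,6,2,5,2,5) = 1

Coefficients: [1, 6, 2, 5, 2, 5]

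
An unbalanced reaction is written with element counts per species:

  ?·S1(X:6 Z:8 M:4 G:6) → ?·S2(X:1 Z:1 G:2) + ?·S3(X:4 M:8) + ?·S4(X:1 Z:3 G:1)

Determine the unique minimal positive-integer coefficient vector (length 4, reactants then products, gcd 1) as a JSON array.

Coefficients: [2, 4, 1, 4]

X: 2·6 = 12 | 4·1+1·4+4·1 = 12
Z: 2·8 = 16 | 4·1+1·0+4·3 = 16
M: 2·4 = 8 | 4·0+1·8+4·0 = 8
G: 2·6 = 12 | 4·2+1·0+4·1 = 12
gcd(2,4,1,4) = 1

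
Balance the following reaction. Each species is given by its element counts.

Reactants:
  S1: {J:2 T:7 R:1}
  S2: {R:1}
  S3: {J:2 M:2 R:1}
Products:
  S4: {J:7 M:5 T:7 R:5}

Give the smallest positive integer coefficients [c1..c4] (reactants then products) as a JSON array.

J: 2·2+3·0+5·2 = 14 | 2·7 = 14
M: 2·0+3·0+5·2 = 10 | 2·5 = 10
T: 2·7+3·0+5·0 = 14 | 2·7 = 14
R: 2·1+3·1+5·1 = 10 | 2·5 = 10
gcd(2,3,5,2) = 1

Coefficients: [2, 3, 5, 2]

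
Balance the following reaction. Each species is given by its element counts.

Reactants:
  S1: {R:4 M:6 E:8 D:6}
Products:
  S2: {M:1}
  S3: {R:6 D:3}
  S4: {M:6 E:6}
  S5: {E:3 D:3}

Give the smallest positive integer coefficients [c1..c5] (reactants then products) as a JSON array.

R: 3·4 = 12 | 6·0+2·6+2·0+4·0 = 12
M: 3·6 = 18 | 6·1+2·0+2·6+4·0 = 18
E: 3·8 = 24 | 6·0+2·0+2·6+4·3 = 24
D: 3·6 = 18 | 6·0+2·3+2·0+4·3 = 18
gcd(3,6,2,2,4) = 1

Coefficients: [3, 6, 2, 2, 4]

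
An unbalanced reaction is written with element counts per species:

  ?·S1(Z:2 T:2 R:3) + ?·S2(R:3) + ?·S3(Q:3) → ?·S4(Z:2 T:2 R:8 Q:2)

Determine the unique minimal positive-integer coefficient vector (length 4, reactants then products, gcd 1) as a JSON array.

Coefficients: [3, 5, 2, 3]

Z: 3·2+5·0+2·0 = 6 | 3·2 = 6
T: 3·2+5·0+2·0 = 6 | 3·2 = 6
R: 3·3+5·3+2·0 = 24 | 3·8 = 24
Q: 3·0+5·0+2·3 = 6 | 3·2 = 6
gcd(3,5,2,3) = 1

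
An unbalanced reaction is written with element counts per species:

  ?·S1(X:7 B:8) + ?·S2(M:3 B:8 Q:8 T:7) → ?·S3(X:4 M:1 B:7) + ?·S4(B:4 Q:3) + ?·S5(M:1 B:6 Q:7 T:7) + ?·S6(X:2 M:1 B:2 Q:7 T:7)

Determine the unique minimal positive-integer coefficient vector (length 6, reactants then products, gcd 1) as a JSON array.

X: 4·7+3·0 = 28 | 6·4+1·0+1·0+2·2 = 28
M: 4·0+3·3 = 9 | 6·1+1·0+1·1+2·1 = 9
B: 4·8+3·8 = 56 | 6·7+1·4+1·6+2·2 = 56
Q: 4·0+3·8 = 24 | 6·0+1·3+1·7+2·7 = 24
T: 4·0+3·7 = 21 | 6·0+1·0+1·7+2·7 = 21
gcd(4,3,6,1,1,2) = 1

Coefficients: [4, 3, 6, 1, 1, 2]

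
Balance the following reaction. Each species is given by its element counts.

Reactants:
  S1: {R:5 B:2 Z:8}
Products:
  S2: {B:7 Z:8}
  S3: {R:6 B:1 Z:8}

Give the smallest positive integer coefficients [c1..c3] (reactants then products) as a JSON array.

Coefficients: [6, 1, 5]

R: 6·5 = 30 | 1·0+5·6 = 30
B: 6·2 = 12 | 1·7+5·1 = 12
Z: 6·8 = 48 | 1·8+5·8 = 48
gcd(6,1,5) = 1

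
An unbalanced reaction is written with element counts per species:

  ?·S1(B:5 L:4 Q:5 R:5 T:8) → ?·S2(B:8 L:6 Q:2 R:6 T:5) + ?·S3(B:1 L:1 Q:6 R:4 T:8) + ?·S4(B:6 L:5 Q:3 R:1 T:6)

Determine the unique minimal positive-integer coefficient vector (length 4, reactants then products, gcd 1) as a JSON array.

B: 5·5 = 25 | 2·8+3·1+1·6 = 25
L: 5·4 = 20 | 2·6+3·1+1·5 = 20
Q: 5·5 = 25 | 2·2+3·6+1·3 = 25
R: 5·5 = 25 | 2·6+3·4+1·1 = 25
T: 5·8 = 40 | 2·5+3·8+1·6 = 40
gcd(5,2,3,1) = 1

Coefficients: [5, 2, 3, 1]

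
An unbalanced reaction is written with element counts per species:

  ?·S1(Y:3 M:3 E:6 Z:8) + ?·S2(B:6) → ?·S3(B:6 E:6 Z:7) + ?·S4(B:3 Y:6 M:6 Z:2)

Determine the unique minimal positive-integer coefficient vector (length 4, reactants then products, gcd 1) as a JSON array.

Coefficients: [4, 5, 4, 2]

B: 4·0+5·6 = 30 | 4·6+2·3 = 30
Y: 4·3+5·0 = 12 | 4·0+2·6 = 12
M: 4·3+5·0 = 12 | 4·0+2·6 = 12
E: 4·6+5·0 = 24 | 4·6+2·0 = 24
Z: 4·8+5·0 = 32 | 4·7+2·2 = 32
gcd(4,5,4,2) = 1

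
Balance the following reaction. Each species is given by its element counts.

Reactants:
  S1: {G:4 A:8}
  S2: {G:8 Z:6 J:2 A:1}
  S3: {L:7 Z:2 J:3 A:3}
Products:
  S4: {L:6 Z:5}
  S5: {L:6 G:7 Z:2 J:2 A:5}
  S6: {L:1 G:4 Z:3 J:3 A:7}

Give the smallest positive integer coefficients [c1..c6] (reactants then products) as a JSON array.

L: 5·0+4·0+6·7 = 42 | 2·6+4·6+6·1 = 42
G: 5·4+4·8+6·0 = 52 | 2·0+4·7+6·4 = 52
Z: 5·0+4·6+6·2 = 36 | 2·5+4·2+6·3 = 36
J: 5·0+4·2+6·3 = 26 | 2·0+4·2+6·3 = 26
A: 5·8+4·1+6·3 = 62 | 2·0+4·5+6·7 = 62
gcd(5,4,6,2,4,6) = 1

Coefficients: [5, 4, 6, 2, 4, 6]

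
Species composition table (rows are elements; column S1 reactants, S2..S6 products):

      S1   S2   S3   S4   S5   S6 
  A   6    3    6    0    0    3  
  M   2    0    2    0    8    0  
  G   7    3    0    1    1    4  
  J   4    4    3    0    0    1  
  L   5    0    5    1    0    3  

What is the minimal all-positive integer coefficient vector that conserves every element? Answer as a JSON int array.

Coefficients: [5, 3, 1, 5, 1, 5]

A: 5·6 = 30 | 3·3+1·6+5·0+1·0+5·3 = 30
M: 5·2 = 10 | 3·0+1·2+5·0+1·8+5·0 = 10
G: 5·7 = 35 | 3·3+1·0+5·1+1·1+5·4 = 35
J: 5·4 = 20 | 3·4+1·3+5·0+1·0+5·1 = 20
L: 5·5 = 25 | 3·0+1·5+5·1+1·0+5·3 = 25
gcd(5,3,1,5,1,5) = 1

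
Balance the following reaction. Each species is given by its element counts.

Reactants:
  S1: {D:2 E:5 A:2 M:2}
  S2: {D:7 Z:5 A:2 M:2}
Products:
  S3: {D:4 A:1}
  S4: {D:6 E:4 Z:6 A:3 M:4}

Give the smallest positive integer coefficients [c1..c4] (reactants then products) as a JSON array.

D: 4·2+6·7 = 50 | 5·4+5·6 = 50
E: 4·5+6·0 = 20 | 5·0+5·4 = 20
Z: 4·0+6·5 = 30 | 5·0+5·6 = 30
A: 4·2+6·2 = 20 | 5·1+5·3 = 20
M: 4·2+6·2 = 20 | 5·0+5·4 = 20
gcd(4,6,5,5) = 1

Coefficients: [4, 6, 5, 5]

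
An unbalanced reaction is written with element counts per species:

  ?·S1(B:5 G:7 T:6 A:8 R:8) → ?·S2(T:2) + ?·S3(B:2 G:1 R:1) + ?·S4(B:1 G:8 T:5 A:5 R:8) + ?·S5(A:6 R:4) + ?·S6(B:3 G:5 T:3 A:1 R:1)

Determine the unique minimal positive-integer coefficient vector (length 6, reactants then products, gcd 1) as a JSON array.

Coefficients: [4, 5, 5, 1, 4, 3]

B: 4·5 = 20 | 5·0+5·2+1·1+4·0+3·3 = 20
G: 4·7 = 28 | 5·0+5·1+1·8+4·0+3·5 = 28
T: 4·6 = 24 | 5·2+5·0+1·5+4·0+3·3 = 24
A: 4·8 = 32 | 5·0+5·0+1·5+4·6+3·1 = 32
R: 4·8 = 32 | 5·0+5·1+1·8+4·4+3·1 = 32
gcd(4,5,5,1,4,3) = 1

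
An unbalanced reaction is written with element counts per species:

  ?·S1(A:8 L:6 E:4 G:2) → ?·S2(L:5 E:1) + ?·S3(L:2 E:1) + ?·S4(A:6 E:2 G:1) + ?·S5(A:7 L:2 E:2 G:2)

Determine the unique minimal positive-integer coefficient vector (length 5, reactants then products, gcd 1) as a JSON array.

Coefficients: [5, 2, 6, 2, 4]

A: 5·8 = 40 | 2·0+6·0+2·6+4·7 = 40
L: 5·6 = 30 | 2·5+6·2+2·0+4·2 = 30
E: 5·4 = 20 | 2·1+6·1+2·2+4·2 = 20
G: 5·2 = 10 | 2·0+6·0+2·1+4·2 = 10
gcd(5,2,6,2,4) = 1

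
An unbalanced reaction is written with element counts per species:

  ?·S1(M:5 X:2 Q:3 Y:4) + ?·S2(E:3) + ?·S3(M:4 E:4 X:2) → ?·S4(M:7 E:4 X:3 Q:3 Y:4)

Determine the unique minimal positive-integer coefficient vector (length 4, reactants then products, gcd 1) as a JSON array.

Coefficients: [6, 4, 3, 6]

M: 6·5+4·0+3·4 = 42 | 6·7 = 42
E: 6·0+4·3+3·4 = 24 | 6·4 = 24
X: 6·2+4·0+3·2 = 18 | 6·3 = 18
Q: 6·3+4·0+3·0 = 18 | 6·3 = 18
Y: 6·4+4·0+3·0 = 24 | 6·4 = 24
gcd(6,4,3,6) = 1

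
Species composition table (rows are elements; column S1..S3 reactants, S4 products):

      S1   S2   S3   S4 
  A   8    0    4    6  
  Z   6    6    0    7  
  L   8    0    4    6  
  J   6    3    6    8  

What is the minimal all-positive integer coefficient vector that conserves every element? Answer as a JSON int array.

A: 3·8+4·0+3·4 = 36 | 6·6 = 36
Z: 3·6+4·6+3·0 = 42 | 6·7 = 42
L: 3·8+4·0+3·4 = 36 | 6·6 = 36
J: 3·6+4·3+3·6 = 48 | 6·8 = 48
gcd(3,4,3,6) = 1

Coefficients: [3, 4, 3, 6]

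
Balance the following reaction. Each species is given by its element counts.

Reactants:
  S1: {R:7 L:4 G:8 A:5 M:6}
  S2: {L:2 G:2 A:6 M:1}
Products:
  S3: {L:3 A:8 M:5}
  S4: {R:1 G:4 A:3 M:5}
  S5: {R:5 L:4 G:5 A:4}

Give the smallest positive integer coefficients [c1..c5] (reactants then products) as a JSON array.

Coefficients: [5, 5, 2, 5, 6]

R: 5·7+5·0 = 35 | 2·0+5·1+6·5 = 35
L: 5·4+5·2 = 30 | 2·3+5·0+6·4 = 30
G: 5·8+5·2 = 50 | 2·0+5·4+6·5 = 50
A: 5·5+5·6 = 55 | 2·8+5·3+6·4 = 55
M: 5·6+5·1 = 35 | 2·5+5·5+6·0 = 35
gcd(5,5,2,5,6) = 1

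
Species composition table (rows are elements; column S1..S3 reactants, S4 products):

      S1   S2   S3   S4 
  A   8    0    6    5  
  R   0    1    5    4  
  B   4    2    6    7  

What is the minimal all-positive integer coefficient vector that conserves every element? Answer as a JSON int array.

A: 1·8+6·0+2·6 = 20 | 4·5 = 20
R: 1·0+6·1+2·5 = 16 | 4·4 = 16
B: 1·4+6·2+2·6 = 28 | 4·7 = 28
gcd(1,6,2,4) = 1

Coefficients: [1, 6, 2, 4]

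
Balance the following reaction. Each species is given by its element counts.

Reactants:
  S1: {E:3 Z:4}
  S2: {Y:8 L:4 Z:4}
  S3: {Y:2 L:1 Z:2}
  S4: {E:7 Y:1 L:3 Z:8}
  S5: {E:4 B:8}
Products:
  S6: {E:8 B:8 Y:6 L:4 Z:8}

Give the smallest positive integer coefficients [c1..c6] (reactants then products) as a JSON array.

E: 2·3+3·0+2·0+2·7+5·4 = 40 | 5·8 = 40
B: 2·0+3·0+2·0+2·0+5·8 = 40 | 5·8 = 40
Y: 2·0+3·8+2·2+2·1+5·0 = 30 | 5·6 = 30
L: 2·0+3·4+2·1+2·3+5·0 = 20 | 5·4 = 20
Z: 2·4+3·4+2·2+2·8+5·0 = 40 | 5·8 = 40
gcd(2,3,2,2,5,5) = 1

Coefficients: [2, 3, 2, 2, 5, 5]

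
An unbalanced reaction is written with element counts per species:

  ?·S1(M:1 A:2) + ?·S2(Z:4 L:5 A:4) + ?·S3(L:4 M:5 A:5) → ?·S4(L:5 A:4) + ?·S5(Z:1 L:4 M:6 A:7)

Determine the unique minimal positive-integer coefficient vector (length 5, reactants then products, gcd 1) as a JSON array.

Coefficients: [4, 1, 4, 1, 4]

Z: 4·0+1·4+4·0 = 4 | 1·0+4·1 = 4
L: 4·0+1·5+4·4 = 21 | 1·5+4·4 = 21
M: 4·1+1·0+4·5 = 24 | 1·0+4·6 = 24
A: 4·2+1·4+4·5 = 32 | 1·4+4·7 = 32
gcd(4,1,4,1,4) = 1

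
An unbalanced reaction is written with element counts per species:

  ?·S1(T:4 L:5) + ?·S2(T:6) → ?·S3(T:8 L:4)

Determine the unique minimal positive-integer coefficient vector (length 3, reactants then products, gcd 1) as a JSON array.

Coefficients: [4, 4, 5]

T: 4·4+4·6 = 40 | 5·8 = 40
L: 4·5+4·0 = 20 | 5·4 = 20
gcd(4,4,5) = 1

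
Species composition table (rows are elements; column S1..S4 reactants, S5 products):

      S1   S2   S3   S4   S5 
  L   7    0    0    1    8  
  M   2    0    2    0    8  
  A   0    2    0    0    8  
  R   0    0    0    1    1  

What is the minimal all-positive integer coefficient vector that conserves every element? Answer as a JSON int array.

L: 1·7+4·0+3·0+1·1 = 8 | 1·8 = 8
M: 1·2+4·0+3·2+1·0 = 8 | 1·8 = 8
A: 1·0+4·2+3·0+1·0 = 8 | 1·8 = 8
R: 1·0+4·0+3·0+1·1 = 1 | 1·1 = 1
gcd(1,4,3,1,1) = 1

Coefficients: [1, 4, 3, 1, 1]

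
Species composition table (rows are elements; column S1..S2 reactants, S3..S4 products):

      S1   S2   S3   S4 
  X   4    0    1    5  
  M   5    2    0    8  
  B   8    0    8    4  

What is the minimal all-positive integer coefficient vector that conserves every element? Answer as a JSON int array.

X: 6·4+1·0 = 24 | 4·1+4·5 = 24
M: 6·5+1·2 = 32 | 4·0+4·8 = 32
B: 6·8+1·0 = 48 | 4·8+4·4 = 48
gcd(6,1,4,4) = 1

Coefficients: [6, 1, 4, 4]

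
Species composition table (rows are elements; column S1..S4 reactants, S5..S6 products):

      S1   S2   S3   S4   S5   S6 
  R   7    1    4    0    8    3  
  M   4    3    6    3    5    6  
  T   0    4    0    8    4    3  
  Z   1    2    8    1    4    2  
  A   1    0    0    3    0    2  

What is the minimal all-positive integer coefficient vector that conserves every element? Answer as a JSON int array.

Coefficients: [5, 5, 1, 1, 4, 4]

R: 5·7+5·1+1·4+1·0 = 44 | 4·8+4·3 = 44
M: 5·4+5·3+1·6+1·3 = 44 | 4·5+4·6 = 44
T: 5·0+5·4+1·0+1·8 = 28 | 4·4+4·3 = 28
Z: 5·1+5·2+1·8+1·1 = 24 | 4·4+4·2 = 24
A: 5·1+5·0+1·0+1·3 = 8 | 4·0+4·2 = 8
gcd(5,5,1,1,4,4) = 1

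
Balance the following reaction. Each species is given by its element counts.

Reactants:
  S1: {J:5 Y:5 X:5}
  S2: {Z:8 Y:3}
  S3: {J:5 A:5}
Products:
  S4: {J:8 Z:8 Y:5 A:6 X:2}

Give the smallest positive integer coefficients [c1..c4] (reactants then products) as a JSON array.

Coefficients: [2, 5, 6, 5]

J: 2·5+5·0+6·5 = 40 | 5·8 = 40
Z: 2·0+5·8+6·0 = 40 | 5·8 = 40
Y: 2·5+5·3+6·0 = 25 | 5·5 = 25
A: 2·0+5·0+6·5 = 30 | 5·6 = 30
X: 2·5+5·0+6·0 = 10 | 5·2 = 10
gcd(2,5,6,5) = 1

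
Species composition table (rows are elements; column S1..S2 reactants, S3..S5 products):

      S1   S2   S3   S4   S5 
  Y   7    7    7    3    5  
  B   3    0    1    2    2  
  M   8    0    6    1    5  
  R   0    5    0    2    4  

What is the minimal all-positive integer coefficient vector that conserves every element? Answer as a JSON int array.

Y: 4·7+2·7 = 42 | 4·7+3·3+1·5 = 42
B: 4·3+2·0 = 12 | 4·1+3·2+1·2 = 12
M: 4·8+2·0 = 32 | 4·6+3·1+1·5 = 32
R: 4·0+2·5 = 10 | 4·0+3·2+1·4 = 10
gcd(4,2,4,3,1) = 1

Coefficients: [4, 2, 4, 3, 1]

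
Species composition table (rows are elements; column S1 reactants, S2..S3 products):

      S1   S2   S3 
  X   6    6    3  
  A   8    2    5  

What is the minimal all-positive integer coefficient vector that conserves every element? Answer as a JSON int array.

Coefficients: [4, 1, 6]

X: 4·6 = 24 | 1·6+6·3 = 24
A: 4·8 = 32 | 1·2+6·5 = 32
gcd(4,1,6) = 1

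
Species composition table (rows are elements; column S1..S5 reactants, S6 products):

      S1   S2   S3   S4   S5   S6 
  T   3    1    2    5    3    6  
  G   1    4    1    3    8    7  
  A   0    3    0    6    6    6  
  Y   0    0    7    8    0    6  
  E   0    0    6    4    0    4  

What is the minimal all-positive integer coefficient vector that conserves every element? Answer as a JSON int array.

T: 3·3+4·1+2·2+2·5+1·3 = 30 | 5·6 = 30
G: 3·1+4·4+2·1+2·3+1·8 = 35 | 5·7 = 35
A: 3·0+4·3+2·0+2·6+1·6 = 30 | 5·6 = 30
Y: 3·0+4·0+2·7+2·8+1·0 = 30 | 5·6 = 30
E: 3·0+4·0+2·6+2·4+1·0 = 20 | 5·4 = 20
gcd(3,4,2,2,1,5) = 1

Coefficients: [3, 4, 2, 2, 1, 5]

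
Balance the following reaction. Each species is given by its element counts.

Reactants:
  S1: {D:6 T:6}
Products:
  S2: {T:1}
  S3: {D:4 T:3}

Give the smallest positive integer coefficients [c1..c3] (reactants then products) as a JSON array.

D: 2·6 = 12 | 3·0+3·4 = 12
T: 2·6 = 12 | 3·1+3·3 = 12
gcd(2,3,3) = 1

Coefficients: [2, 3, 3]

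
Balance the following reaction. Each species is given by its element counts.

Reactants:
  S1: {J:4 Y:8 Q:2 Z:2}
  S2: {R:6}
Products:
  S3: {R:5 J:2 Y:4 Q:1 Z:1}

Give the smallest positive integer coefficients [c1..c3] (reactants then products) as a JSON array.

R: 3·0+5·6 = 30 | 6·5 = 30
J: 3·4+5·0 = 12 | 6·2 = 12
Y: 3·8+5·0 = 24 | 6·4 = 24
Q: 3·2+5·0 = 6 | 6·1 = 6
Z: 3·2+5·0 = 6 | 6·1 = 6
gcd(3,5,6) = 1

Coefficients: [3, 5, 6]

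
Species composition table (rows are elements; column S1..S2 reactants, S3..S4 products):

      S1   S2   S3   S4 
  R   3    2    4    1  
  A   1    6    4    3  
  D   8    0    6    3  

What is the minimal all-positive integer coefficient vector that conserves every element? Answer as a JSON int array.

Coefficients: [6, 5, 6, 4]

R: 6·3+5·2 = 28 | 6·4+4·1 = 28
A: 6·1+5·6 = 36 | 6·4+4·3 = 36
D: 6·8+5·0 = 48 | 6·6+4·3 = 48
gcd(6,5,6,4) = 1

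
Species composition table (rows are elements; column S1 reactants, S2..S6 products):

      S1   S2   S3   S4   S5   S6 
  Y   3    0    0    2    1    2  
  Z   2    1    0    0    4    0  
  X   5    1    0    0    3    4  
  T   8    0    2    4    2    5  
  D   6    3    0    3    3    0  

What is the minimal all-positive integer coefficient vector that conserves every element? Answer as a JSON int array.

Coefficients: [5, 6, 3, 3, 1, 4]

Y: 5·3 = 15 | 6·0+3·0+3·2+1·1+4·2 = 15
Z: 5·2 = 10 | 6·1+3·0+3·0+1·4+4·0 = 10
X: 5·5 = 25 | 6·1+3·0+3·0+1·3+4·4 = 25
T: 5·8 = 40 | 6·0+3·2+3·4+1·2+4·5 = 40
D: 5·6 = 30 | 6·3+3·0+3·3+1·3+4·0 = 30
gcd(5,6,3,3,1,4) = 1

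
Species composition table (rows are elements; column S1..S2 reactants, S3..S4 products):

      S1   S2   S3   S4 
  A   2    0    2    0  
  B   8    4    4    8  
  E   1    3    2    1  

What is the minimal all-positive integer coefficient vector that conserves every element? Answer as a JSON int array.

A: 5·2+3·0 = 10 | 5·2+4·0 = 10
B: 5·8+3·4 = 52 | 5·4+4·8 = 52
E: 5·1+3·3 = 14 | 5·2+4·1 = 14
gcd(5,3,5,4) = 1

Coefficients: [5, 3, 5, 4]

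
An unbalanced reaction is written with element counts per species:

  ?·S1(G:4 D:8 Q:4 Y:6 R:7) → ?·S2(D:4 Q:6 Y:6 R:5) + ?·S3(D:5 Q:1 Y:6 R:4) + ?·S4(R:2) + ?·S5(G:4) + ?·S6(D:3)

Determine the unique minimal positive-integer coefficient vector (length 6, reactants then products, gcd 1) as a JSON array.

Coefficients: [5, 3, 2, 6, 5, 6]

G: 5·4 = 20 | 3·0+2·0+6·0+5·4+6·0 = 20
D: 5·8 = 40 | 3·4+2·5+6·0+5·0+6·3 = 40
Q: 5·4 = 20 | 3·6+2·1+6·0+5·0+6·0 = 20
Y: 5·6 = 30 | 3·6+2·6+6·0+5·0+6·0 = 30
R: 5·7 = 35 | 3·5+2·4+6·2+5·0+6·0 = 35
gcd(5,3,2,6,5,6) = 1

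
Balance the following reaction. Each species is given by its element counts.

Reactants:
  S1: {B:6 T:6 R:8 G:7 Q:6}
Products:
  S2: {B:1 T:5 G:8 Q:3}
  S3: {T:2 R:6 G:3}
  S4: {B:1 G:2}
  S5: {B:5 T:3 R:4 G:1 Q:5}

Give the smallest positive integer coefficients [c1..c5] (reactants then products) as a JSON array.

B: 3·6 = 18 | 1·1+2·0+2·1+3·5 = 18
T: 3·6 = 18 | 1·5+2·2+2·0+3·3 = 18
R: 3·8 = 24 | 1·0+2·6+2·0+3·4 = 24
G: 3·7 = 21 | 1·8+2·3+2·2+3·1 = 21
Q: 3·6 = 18 | 1·3+2·0+2·0+3·5 = 18
gcd(3,1,2,2,3) = 1

Coefficients: [3, 1, 2, 2, 3]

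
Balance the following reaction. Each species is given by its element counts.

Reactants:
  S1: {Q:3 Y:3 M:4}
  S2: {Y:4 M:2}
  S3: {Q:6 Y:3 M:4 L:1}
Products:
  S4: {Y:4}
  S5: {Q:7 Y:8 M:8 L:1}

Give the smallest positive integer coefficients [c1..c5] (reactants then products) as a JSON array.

Q: 1·3+4·0+3·6 = 21 | 1·0+3·7 = 21
Y: 1·3+4·4+3·3 = 28 | 1·4+3·8 = 28
M: 1·4+4·2+3·4 = 24 | 1·0+3·8 = 24
L: 1·0+4·0+3·1 = 3 | 1·0+3·1 = 3
gcd(1,4,3,1,3) = 1

Coefficients: [1, 4, 3, 1, 3]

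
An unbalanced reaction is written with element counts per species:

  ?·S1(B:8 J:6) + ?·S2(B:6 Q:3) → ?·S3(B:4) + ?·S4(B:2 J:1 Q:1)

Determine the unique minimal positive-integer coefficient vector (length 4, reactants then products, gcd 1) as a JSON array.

B: 1·8+2·6 = 20 | 2·4+6·2 = 20
J: 1·6+2·0 = 6 | 2·0+6·1 = 6
Q: 1·0+2·3 = 6 | 2·0+6·1 = 6
gcd(1,2,2,6) = 1

Coefficients: [1, 2, 2, 6]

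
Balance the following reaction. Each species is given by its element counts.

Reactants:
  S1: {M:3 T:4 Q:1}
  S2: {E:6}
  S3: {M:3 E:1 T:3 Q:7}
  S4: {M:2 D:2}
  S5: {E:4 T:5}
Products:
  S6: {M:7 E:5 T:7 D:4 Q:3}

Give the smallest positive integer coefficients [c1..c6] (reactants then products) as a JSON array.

Coefficients: [2, 1, 1, 6, 2, 3]

M: 2·3+1·0+1·3+6·2+2·0 = 21 | 3·7 = 21
E: 2·0+1·6+1·1+6·0+2·4 = 15 | 3·5 = 15
T: 2·4+1·0+1·3+6·0+2·5 = 21 | 3·7 = 21
D: 2·0+1·0+1·0+6·2+2·0 = 12 | 3·4 = 12
Q: 2·1+1·0+1·7+6·0+2·0 = 9 | 3·3 = 9
gcd(2,1,1,6,2,3) = 1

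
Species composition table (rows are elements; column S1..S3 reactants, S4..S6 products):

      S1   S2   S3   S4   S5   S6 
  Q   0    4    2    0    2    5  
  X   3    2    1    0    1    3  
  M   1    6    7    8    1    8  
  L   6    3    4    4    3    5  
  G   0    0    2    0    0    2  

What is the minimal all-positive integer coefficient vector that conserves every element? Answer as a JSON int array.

Q: 1·0+5·4+6·2 = 32 | 3·0+1·2+6·5 = 32
X: 1·3+5·2+6·1 = 19 | 3·0+1·1+6·3 = 19
M: 1·1+5·6+6·7 = 73 | 3·8+1·1+6·8 = 73
L: 1·6+5·3+6·4 = 45 | 3·4+1·3+6·5 = 45
G: 1·0+5·0+6·2 = 12 | 3·0+1·0+6·2 = 12
gcd(1,5,6,3,1,6) = 1

Coefficients: [1, 5, 6, 3, 1, 6]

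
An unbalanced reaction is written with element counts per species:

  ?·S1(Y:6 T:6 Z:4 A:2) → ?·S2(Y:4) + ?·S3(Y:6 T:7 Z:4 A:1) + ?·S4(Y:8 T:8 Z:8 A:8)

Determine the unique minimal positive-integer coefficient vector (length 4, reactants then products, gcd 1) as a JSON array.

Coefficients: [6, 1, 4, 1]

Y: 6·6 = 36 | 1·4+4·6+1·8 = 36
T: 6·6 = 36 | 1·0+4·7+1·8 = 36
Z: 6·4 = 24 | 1·0+4·4+1·8 = 24
A: 6·2 = 12 | 1·0+4·1+1·8 = 12
gcd(6,1,4,1) = 1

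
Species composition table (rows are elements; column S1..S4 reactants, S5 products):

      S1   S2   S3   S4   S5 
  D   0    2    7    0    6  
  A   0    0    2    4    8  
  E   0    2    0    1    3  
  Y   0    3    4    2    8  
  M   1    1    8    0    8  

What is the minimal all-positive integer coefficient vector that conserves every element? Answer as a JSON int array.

Coefficients: [6, 2, 2, 5, 3]

D: 6·0+2·2+2·7+5·0 = 18 | 3·6 = 18
A: 6·0+2·0+2·2+5·4 = 24 | 3·8 = 24
E: 6·0+2·2+2·0+5·1 = 9 | 3·3 = 9
Y: 6·0+2·3+2·4+5·2 = 24 | 3·8 = 24
M: 6·1+2·1+2·8+5·0 = 24 | 3·8 = 24
gcd(6,2,2,5,3) = 1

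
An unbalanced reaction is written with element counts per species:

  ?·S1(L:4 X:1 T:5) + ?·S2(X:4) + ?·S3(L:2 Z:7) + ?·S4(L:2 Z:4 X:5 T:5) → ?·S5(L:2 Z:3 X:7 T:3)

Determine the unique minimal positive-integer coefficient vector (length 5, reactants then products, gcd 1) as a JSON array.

L: 1·4+6·0+1·2+2·2 = 10 | 5·2 = 10
Z: 1·0+6·0+1·7+2·4 = 15 | 5·3 = 15
X: 1·1+6·4+1·0+2·5 = 35 | 5·7 = 35
T: 1·5+6·0+1·0+2·5 = 15 | 5·3 = 15
gcd(1,6,1,2,5) = 1

Coefficients: [1, 6, 1, 2, 5]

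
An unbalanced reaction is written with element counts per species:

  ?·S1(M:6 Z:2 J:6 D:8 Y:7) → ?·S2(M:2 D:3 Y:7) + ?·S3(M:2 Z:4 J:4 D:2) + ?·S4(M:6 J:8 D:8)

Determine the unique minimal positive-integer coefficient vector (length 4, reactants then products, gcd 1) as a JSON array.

Coefficients: [2, 2, 1, 1]

M: 2·6 = 12 | 2·2+1·2+1·6 = 12
Z: 2·2 = 4 | 2·0+1·4+1·0 = 4
J: 2·6 = 12 | 2·0+1·4+1·8 = 12
D: 2·8 = 16 | 2·3+1·2+1·8 = 16
Y: 2·7 = 14 | 2·7+1·0+1·0 = 14
gcd(2,2,1,1) = 1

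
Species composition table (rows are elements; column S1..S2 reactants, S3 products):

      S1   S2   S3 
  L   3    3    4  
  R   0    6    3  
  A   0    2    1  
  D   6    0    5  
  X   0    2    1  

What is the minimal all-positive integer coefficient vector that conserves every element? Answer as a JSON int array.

Coefficients: [5, 3, 6]

L: 5·3+3·3 = 24 | 6·4 = 24
R: 5·0+3·6 = 18 | 6·3 = 18
A: 5·0+3·2 = 6 | 6·1 = 6
D: 5·6+3·0 = 30 | 6·5 = 30
X: 5·0+3·2 = 6 | 6·1 = 6
gcd(5,3,6) = 1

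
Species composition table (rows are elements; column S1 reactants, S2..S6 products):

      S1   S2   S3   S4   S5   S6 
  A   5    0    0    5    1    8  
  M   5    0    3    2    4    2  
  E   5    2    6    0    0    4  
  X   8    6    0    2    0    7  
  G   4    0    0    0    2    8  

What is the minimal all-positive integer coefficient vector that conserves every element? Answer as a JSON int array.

Coefficients: [6, 5, 2, 2, 4, 2]

A: 6·5 = 30 | 5·0+2·0+2·5+4·1+2·8 = 30
M: 6·5 = 30 | 5·0+2·3+2·2+4·4+2·2 = 30
E: 6·5 = 30 | 5·2+2·6+2·0+4·0+2·4 = 30
X: 6·8 = 48 | 5·6+2·0+2·2+4·0+2·7 = 48
G: 6·4 = 24 | 5·0+2·0+2·0+4·2+2·8 = 24
gcd(6,5,2,2,4,2) = 1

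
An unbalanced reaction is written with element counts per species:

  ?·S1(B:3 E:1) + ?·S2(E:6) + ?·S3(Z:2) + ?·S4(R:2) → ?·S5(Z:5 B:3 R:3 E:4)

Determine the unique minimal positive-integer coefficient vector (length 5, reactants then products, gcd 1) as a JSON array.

Z: 2·0+1·0+5·2+3·0 = 10 | 2·5 = 10
B: 2·3+1·0+5·0+3·0 = 6 | 2·3 = 6
R: 2·0+1·0+5·0+3·2 = 6 | 2·3 = 6
E: 2·1+1·6+5·0+3·0 = 8 | 2·4 = 8
gcd(2,1,5,3,2) = 1

Coefficients: [2, 1, 5, 3, 2]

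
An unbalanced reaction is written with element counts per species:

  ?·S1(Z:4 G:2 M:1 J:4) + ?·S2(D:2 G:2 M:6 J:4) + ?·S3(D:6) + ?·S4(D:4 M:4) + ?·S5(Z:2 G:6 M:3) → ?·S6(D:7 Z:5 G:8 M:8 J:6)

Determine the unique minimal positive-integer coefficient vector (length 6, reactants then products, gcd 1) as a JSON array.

Coefficients: [5, 4, 5, 1, 5, 6]

D: 5·0+4·2+5·6+1·4+5·0 = 42 | 6·7 = 42
Z: 5·4+4·0+5·0+1·0+5·2 = 30 | 6·5 = 30
G: 5·2+4·2+5·0+1·0+5·6 = 48 | 6·8 = 48
M: 5·1+4·6+5·0+1·4+5·3 = 48 | 6·8 = 48
J: 5·4+4·4+5·0+1·0+5·0 = 36 | 6·6 = 36
gcd(5,4,5,1,5,6) = 1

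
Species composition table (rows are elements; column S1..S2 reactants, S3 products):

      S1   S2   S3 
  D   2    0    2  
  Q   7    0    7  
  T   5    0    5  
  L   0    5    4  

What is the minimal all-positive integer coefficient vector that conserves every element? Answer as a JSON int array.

Coefficients: [5, 4, 5]

D: 5·2+4·0 = 10 | 5·2 = 10
Q: 5·7+4·0 = 35 | 5·7 = 35
T: 5·5+4·0 = 25 | 5·5 = 25
L: 5·0+4·5 = 20 | 5·4 = 20
gcd(5,4,5) = 1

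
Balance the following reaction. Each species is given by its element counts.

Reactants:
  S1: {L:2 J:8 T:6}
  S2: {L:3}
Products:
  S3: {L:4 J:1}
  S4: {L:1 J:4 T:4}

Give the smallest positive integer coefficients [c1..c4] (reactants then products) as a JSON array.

Coefficients: [2, 5, 4, 3]

L: 2·2+5·3 = 19 | 4·4+3·1 = 19
J: 2·8+5·0 = 16 | 4·1+3·4 = 16
T: 2·6+5·0 = 12 | 4·0+3·4 = 12
gcd(2,5,4,3) = 1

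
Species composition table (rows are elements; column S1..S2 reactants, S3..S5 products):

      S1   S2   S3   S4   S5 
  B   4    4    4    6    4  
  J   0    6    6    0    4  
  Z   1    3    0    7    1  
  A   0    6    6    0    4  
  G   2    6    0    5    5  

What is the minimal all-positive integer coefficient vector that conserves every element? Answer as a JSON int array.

B: 5·4+5·4 = 40 | 1·4+2·6+6·4 = 40
J: 5·0+5·6 = 30 | 1·6+2·0+6·4 = 30
Z: 5·1+5·3 = 20 | 1·0+2·7+6·1 = 20
A: 5·0+5·6 = 30 | 1·6+2·0+6·4 = 30
G: 5·2+5·6 = 40 | 1·0+2·5+6·5 = 40
gcd(5,5,1,2,6) = 1

Coefficients: [5, 5, 1, 2, 6]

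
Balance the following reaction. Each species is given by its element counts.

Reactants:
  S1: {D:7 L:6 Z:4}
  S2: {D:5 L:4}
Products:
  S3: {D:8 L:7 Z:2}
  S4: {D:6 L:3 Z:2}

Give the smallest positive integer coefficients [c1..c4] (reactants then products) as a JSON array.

Coefficients: [3, 5, 5, 1]

D: 3·7+5·5 = 46 | 5·8+1·6 = 46
L: 3·6+5·4 = 38 | 5·7+1·3 = 38
Z: 3·4+5·0 = 12 | 5·2+1·2 = 12
gcd(3,5,5,1) = 1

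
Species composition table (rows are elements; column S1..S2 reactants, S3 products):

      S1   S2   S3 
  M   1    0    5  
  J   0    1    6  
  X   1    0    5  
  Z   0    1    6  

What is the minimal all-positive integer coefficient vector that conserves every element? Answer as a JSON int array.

Coefficients: [5, 6, 1]

M: 5·1+6·0 = 5 | 1·5 = 5
J: 5·0+6·1 = 6 | 1·6 = 6
X: 5·1+6·0 = 5 | 1·5 = 5
Z: 5·0+6·1 = 6 | 1·6 = 6
gcd(5,6,1) = 1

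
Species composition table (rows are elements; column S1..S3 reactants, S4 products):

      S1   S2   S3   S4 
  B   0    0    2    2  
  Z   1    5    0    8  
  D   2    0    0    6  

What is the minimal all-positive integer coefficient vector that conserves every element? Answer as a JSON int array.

Coefficients: [3, 1, 1, 1]

B: 3·0+1·0+1·2 = 2 | 1·2 = 2
Z: 3·1+1·5+1·0 = 8 | 1·8 = 8
D: 3·2+1·0+1·0 = 6 | 1·6 = 6
gcd(3,1,1,1) = 1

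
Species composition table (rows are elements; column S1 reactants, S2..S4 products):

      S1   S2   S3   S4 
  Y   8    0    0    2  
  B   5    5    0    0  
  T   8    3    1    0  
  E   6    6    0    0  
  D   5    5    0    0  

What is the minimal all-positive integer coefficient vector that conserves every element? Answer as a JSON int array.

Coefficients: [1, 1, 5, 4]

Y: 1·8 = 8 | 1·0+5·0+4·2 = 8
B: 1·5 = 5 | 1·5+5·0+4·0 = 5
T: 1·8 = 8 | 1·3+5·1+4·0 = 8
E: 1·6 = 6 | 1·6+5·0+4·0 = 6
D: 1·5 = 5 | 1·5+5·0+4·0 = 5
gcd(1,1,5,4) = 1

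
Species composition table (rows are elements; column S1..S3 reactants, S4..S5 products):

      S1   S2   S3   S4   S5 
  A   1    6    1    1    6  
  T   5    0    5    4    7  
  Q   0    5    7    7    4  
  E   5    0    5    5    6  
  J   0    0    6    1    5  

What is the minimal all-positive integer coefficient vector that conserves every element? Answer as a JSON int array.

A: 6·1+4·6+5·1 = 35 | 5·1+5·6 = 35
T: 6·5+4·0+5·5 = 55 | 5·4+5·7 = 55
Q: 6·0+4·5+5·7 = 55 | 5·7+5·4 = 55
E: 6·5+4·0+5·5 = 55 | 5·5+5·6 = 55
J: 6·0+4·0+5·6 = 30 | 5·1+5·5 = 30
gcd(6,4,5,5,5) = 1

Coefficients: [6, 4, 5, 5, 5]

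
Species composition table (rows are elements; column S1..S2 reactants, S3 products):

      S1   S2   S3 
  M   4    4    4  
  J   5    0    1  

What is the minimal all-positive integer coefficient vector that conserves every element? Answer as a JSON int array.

Coefficients: [1, 4, 5]

M: 1·4+4·4 = 20 | 5·4 = 20
J: 1·5+4·0 = 5 | 5·1 = 5
gcd(1,4,5) = 1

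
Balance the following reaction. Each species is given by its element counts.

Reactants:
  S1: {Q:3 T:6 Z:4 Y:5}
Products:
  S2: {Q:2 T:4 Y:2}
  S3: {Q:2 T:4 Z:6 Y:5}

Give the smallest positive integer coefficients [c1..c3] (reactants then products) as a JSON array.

Q: 6·3 = 18 | 5·2+4·2 = 18
T: 6·6 = 36 | 5·4+4·4 = 36
Z: 6·4 = 24 | 5·0+4·6 = 24
Y: 6·5 = 30 | 5·2+4·5 = 30
gcd(6,5,4) = 1

Coefficients: [6, 5, 4]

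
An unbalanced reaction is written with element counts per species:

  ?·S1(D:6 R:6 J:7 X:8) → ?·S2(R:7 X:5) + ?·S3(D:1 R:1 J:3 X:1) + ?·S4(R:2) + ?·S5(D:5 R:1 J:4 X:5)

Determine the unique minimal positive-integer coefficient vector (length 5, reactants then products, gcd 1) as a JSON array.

Coefficients: [5, 2, 5, 3, 5]

D: 5·6 = 30 | 2·0+5·1+3·0+5·5 = 30
R: 5·6 = 30 | 2·7+5·1+3·2+5·1 = 30
J: 5·7 = 35 | 2·0+5·3+3·0+5·4 = 35
X: 5·8 = 40 | 2·5+5·1+3·0+5·5 = 40
gcd(5,2,5,3,5) = 1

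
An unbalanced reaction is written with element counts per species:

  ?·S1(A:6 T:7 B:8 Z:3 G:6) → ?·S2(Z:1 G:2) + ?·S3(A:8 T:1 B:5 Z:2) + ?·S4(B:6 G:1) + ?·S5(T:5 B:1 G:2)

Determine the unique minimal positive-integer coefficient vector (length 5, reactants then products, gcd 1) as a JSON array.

Coefficients: [4, 6, 3, 2, 5]

A: 4·6 = 24 | 6·0+3·8+2·0+5·0 = 24
T: 4·7 = 28 | 6·0+3·1+2·0+5·5 = 28
B: 4·8 = 32 | 6·0+3·5+2·6+5·1 = 32
Z: 4·3 = 12 | 6·1+3·2+2·0+5·0 = 12
G: 4·6 = 24 | 6·2+3·0+2·1+5·2 = 24
gcd(4,6,3,2,5) = 1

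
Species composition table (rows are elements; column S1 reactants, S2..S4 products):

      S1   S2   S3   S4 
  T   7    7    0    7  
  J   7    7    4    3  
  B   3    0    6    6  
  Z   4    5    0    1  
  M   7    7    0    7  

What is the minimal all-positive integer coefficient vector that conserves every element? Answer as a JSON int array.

Coefficients: [4, 3, 1, 1]

T: 4·7 = 28 | 3·7+1·0+1·7 = 28
J: 4·7 = 28 | 3·7+1·4+1·3 = 28
B: 4·3 = 12 | 3·0+1·6+1·6 = 12
Z: 4·4 = 16 | 3·5+1·0+1·1 = 16
M: 4·7 = 28 | 3·7+1·0+1·7 = 28
gcd(4,3,1,1) = 1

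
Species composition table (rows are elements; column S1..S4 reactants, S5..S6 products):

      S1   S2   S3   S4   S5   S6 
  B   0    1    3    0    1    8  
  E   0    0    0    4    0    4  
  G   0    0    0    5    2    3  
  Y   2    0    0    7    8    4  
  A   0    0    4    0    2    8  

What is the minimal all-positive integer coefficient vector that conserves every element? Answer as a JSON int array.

Coefficients: [5, 3, 5, 2, 2, 2]

B: 5·0+3·1+5·3+2·0 = 18 | 2·1+2·8 = 18
E: 5·0+3·0+5·0+2·4 = 8 | 2·0+2·4 = 8
G: 5·0+3·0+5·0+2·5 = 10 | 2·2+2·3 = 10
Y: 5·2+3·0+5·0+2·7 = 24 | 2·8+2·4 = 24
A: 5·0+3·0+5·4+2·0 = 20 | 2·2+2·8 = 20
gcd(5,3,5,2,2,2) = 1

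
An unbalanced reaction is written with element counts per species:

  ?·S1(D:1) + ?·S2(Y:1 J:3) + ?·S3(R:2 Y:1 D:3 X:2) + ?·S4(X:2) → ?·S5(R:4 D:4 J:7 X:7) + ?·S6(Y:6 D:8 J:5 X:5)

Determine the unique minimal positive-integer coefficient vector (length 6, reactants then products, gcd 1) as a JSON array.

R: 6·0+4·0+2·2+4·0 = 4 | 1·4+1·0 = 4
Y: 6·0+4·1+2·1+4·0 = 6 | 1·0+1·6 = 6
D: 6·1+4·0+2·3+4·0 = 12 | 1·4+1·8 = 12
J: 6·0+4·3+2·0+4·0 = 12 | 1·7+1·5 = 12
X: 6·0+4·0+2·2+4·2 = 12 | 1·7+1·5 = 12
gcd(6,4,2,4,1,1) = 1

Coefficients: [6, 4, 2, 4, 1, 1]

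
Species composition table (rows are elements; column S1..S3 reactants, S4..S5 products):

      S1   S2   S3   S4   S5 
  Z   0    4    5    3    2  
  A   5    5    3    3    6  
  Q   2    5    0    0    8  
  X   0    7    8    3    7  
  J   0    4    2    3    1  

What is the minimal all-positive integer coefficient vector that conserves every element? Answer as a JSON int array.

Coefficients: [2, 4, 1, 5, 3]

Z: 2·0+4·4+1·5 = 21 | 5·3+3·2 = 21
A: 2·5+4·5+1·3 = 33 | 5·3+3·6 = 33
Q: 2·2+4·5+1·0 = 24 | 5·0+3·8 = 24
X: 2·0+4·7+1·8 = 36 | 5·3+3·7 = 36
J: 2·0+4·4+1·2 = 18 | 5·3+3·1 = 18
gcd(2,4,1,5,3) = 1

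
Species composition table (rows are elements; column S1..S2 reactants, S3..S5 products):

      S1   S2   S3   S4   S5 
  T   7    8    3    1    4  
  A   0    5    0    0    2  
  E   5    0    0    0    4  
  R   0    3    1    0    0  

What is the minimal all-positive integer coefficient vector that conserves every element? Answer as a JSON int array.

Coefficients: [4, 2, 6, 6, 5]

T: 4·7+2·8 = 44 | 6·3+6·1+5·4 = 44
A: 4·0+2·5 = 10 | 6·0+6·0+5·2 = 10
E: 4·5+2·0 = 20 | 6·0+6·0+5·4 = 20
R: 4·0+2·3 = 6 | 6·1+6·0+5·0 = 6
gcd(4,2,6,6,5) = 1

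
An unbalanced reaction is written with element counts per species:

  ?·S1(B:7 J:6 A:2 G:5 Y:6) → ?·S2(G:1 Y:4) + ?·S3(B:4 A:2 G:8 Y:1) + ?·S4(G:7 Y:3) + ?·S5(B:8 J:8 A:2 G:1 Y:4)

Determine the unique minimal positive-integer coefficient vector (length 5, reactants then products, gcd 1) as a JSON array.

B: 4·7 = 28 | 2·0+1·4+1·0+3·8 = 28
J: 4·6 = 24 | 2·0+1·0+1·0+3·8 = 24
A: 4·2 = 8 | 2·0+1·2+1·0+3·2 = 8
G: 4·5 = 20 | 2·1+1·8+1·7+3·1 = 20
Y: 4·6 = 24 | 2·4+1·1+1·3+3·4 = 24
gcd(4,2,1,1,3) = 1

Coefficients: [4, 2, 1, 1, 3]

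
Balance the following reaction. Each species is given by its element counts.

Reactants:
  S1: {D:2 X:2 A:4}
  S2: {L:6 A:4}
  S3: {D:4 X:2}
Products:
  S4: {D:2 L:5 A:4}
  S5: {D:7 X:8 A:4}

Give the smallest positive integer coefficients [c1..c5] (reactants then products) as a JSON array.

D: 3·2+5·0+5·4 = 26 | 6·2+2·7 = 26
X: 3·2+5·0+5·2 = 16 | 6·0+2·8 = 16
L: 3·0+5·6+5·0 = 30 | 6·5+2·0 = 30
A: 3·4+5·4+5·0 = 32 | 6·4+2·4 = 32
gcd(3,5,5,6,2) = 1

Coefficients: [3, 5, 5, 6, 2]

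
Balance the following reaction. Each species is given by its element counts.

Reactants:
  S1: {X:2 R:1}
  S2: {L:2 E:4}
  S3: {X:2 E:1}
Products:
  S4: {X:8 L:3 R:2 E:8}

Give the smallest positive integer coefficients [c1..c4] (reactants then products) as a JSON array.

X: 4·2+3·0+4·2 = 16 | 2·8 = 16
L: 4·0+3·2+4·0 = 6 | 2·3 = 6
R: 4·1+3·0+4·0 = 4 | 2·2 = 4
E: 4·0+3·4+4·1 = 16 | 2·8 = 16
gcd(4,3,4,2) = 1

Coefficients: [4, 3, 4, 2]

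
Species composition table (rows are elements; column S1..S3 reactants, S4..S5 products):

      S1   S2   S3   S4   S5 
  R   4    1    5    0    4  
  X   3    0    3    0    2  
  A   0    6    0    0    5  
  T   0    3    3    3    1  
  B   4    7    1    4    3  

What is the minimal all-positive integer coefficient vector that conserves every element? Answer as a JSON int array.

Coefficients: [1, 5, 3, 6, 6]

R: 1·4+5·1+3·5 = 24 | 6·0+6·4 = 24
X: 1·3+5·0+3·3 = 12 | 6·0+6·2 = 12
A: 1·0+5·6+3·0 = 30 | 6·0+6·5 = 30
T: 1·0+5·3+3·3 = 24 | 6·3+6·1 = 24
B: 1·4+5·7+3·1 = 42 | 6·4+6·3 = 42
gcd(1,5,3,6,6) = 1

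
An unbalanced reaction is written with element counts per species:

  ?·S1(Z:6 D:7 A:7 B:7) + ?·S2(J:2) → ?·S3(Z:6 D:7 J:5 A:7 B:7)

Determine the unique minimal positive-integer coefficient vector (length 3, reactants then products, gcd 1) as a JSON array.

Z: 2·6+5·0 = 12 | 2·6 = 12
D: 2·7+5·0 = 14 | 2·7 = 14
J: 2·0+5·2 = 10 | 2·5 = 10
A: 2·7+5·0 = 14 | 2·7 = 14
B: 2·7+5·0 = 14 | 2·7 = 14
gcd(2,5,2) = 1

Coefficients: [2, 5, 2]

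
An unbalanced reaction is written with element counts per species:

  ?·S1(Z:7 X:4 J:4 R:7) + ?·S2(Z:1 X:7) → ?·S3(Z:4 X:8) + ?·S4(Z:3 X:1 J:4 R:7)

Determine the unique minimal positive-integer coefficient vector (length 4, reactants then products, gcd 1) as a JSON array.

Z: 4·7+4·1 = 32 | 5·4+4·3 = 32
X: 4·4+4·7 = 44 | 5·8+4·1 = 44
J: 4·4+4·0 = 16 | 5·0+4·4 = 16
R: 4·7+4·0 = 28 | 5·0+4·7 = 28
gcd(4,4,5,4) = 1

Coefficients: [4, 4, 5, 4]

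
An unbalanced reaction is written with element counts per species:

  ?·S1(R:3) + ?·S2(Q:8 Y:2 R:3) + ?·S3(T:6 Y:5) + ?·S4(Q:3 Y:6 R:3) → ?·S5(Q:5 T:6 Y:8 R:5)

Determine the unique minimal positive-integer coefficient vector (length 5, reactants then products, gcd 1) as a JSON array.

Q: 5·0+3·8+6·0+2·3 = 30 | 6·5 = 30
T: 5·0+3·0+6·6+2·0 = 36 | 6·6 = 36
Y: 5·0+3·2+6·5+2·6 = 48 | 6·8 = 48
R: 5·3+3·3+6·0+2·3 = 30 | 6·5 = 30
gcd(5,3,6,2,6) = 1

Coefficients: [5, 3, 6, 2, 6]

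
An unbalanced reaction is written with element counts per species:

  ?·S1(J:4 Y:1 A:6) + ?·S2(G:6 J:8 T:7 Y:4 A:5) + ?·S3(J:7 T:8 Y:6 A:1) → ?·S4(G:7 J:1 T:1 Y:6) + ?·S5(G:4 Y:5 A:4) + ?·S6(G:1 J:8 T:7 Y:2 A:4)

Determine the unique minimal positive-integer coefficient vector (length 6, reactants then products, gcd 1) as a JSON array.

Coefficients: [1, 4, 2, 2, 1, 6]

G: 1·0+4·6+2·0 = 24 | 2·7+1·4+6·1 = 24
J: 1·4+4·8+2·7 = 50 | 2·1+1·0+6·8 = 50
T: 1·0+4·7+2·8 = 44 | 2·1+1·0+6·7 = 44
Y: 1·1+4·4+2·6 = 29 | 2·6+1·5+6·2 = 29
A: 1·6+4·5+2·1 = 28 | 2·0+1·4+6·4 = 28
gcd(1,4,2,2,1,6) = 1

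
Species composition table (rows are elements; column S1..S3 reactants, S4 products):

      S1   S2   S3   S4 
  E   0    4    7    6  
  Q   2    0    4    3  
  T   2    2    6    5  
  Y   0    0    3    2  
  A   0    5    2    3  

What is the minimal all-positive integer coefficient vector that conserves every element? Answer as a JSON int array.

Coefficients: [1, 2, 4, 6]

E: 1·0+2·4+4·7 = 36 | 6·6 = 36
Q: 1·2+2·0+4·4 = 18 | 6·3 = 18
T: 1·2+2·2+4·6 = 30 | 6·5 = 30
Y: 1·0+2·0+4·3 = 12 | 6·2 = 12
A: 1·0+2·5+4·2 = 18 | 6·3 = 18
gcd(1,2,4,6) = 1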